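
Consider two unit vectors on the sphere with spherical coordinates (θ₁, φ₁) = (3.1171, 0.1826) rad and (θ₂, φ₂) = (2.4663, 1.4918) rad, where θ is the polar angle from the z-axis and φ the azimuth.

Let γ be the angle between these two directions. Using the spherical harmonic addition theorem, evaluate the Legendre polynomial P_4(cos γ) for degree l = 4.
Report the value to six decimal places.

Expand P_4 via completeness: Σ_{m} conj(Y_{4,m}) at Ω₁ times Y_{4,m} at Ω₂ —
  [-4]  conj(Y_{4,-4})(Ω₁) = (0.000000, 0.000000) ; Y_{4,-4}(Ω₂) = (0.064234, 0.021001) ; Δ = (0.000000, 0.000000)
  [-3]  conj(Y_{4,-3})(Ω₁) = (-0.000016, -0.000010) ; Y_{4,-3}(Ω₂) = (0.056032, -0.231989) ; Δ = (-0.000003, 0.000003)
  [-2]  conj(Y_{4,-2})(Ω₁) = (0.001124, 0.000430) ; Y_{4,-2}(Ω₂) = (-0.421442, -0.067144) ; Δ = (-0.000445, -0.000257)
  [-1]  conj(Y_{4,-1})(Ω₁) = (-0.045512, -0.008404) ; Y_{4,-1}(Ω₂) = (-0.023034, 0.290982) ; Δ = (0.003494, -0.013050)
  [+0]  conj(Y_{4,0})(Ω₁) = (0.843748, -0.000000) ; Y_{4,0}(Ω₂) = (-0.241869, 0.000000) ; Δ = (-0.204077, 0.000000)
  [+1]  conj(Y_{4,1})(Ω₁) = (0.045512, -0.008404) ; Y_{4,1}(Ω₂) = (0.023034, 0.290982) ; Δ = (0.003494, 0.013050)
  [+2]  conj(Y_{4,2})(Ω₁) = (0.001124, -0.000430) ; Y_{4,2}(Ω₂) = (-0.421442, 0.067144) ; Δ = (-0.000445, 0.000257)
  [+3]  conj(Y_{4,3})(Ω₁) = (0.000016, -0.000010) ; Y_{4,3}(Ω₂) = (-0.056032, -0.231989) ; Δ = (-0.000003, -0.000003)
  [+4]  conj(Y_{4,4})(Ω₁) = (0.000000, -0.000000) ; Y_{4,4}(Ω₂) = (0.064234, -0.021001) ; Δ = (0.000000, -0.000000)
Σ over m = (-0.197985, -0.000000); ×(4π/9) → (-0.276439, -0.000000). Real part: -0.276439

-0.276439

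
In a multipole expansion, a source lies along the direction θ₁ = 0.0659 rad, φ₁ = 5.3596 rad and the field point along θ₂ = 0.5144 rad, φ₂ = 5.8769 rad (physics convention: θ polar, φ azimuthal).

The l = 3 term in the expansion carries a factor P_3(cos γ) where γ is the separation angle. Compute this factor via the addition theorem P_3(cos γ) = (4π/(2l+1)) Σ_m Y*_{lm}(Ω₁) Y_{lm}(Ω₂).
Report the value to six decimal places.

Expand P_3 via completeness: Σ_{m} conj(Y_{3,m}) at Ω₁ times Y_{3,m} at Ω₂ —
  m=-3: Y*=-0.00011 - 0.00004j  Y=0.01713 + 0.04665j  product 0.00000 - 0.00001j
  m=-2: Y*=-0.00121 - 0.00425j  Y=0.14810 + 0.15638j  product 0.00049 - 0.00082j
  m=-1: Y*=0.05105 - 0.06754j  Y=0.40746 + 0.17530j  product 0.03264 - 0.01857j
  m=+0: Y*=0.73666 + 0.00000j  Y=0.25653 + 0.00000j  product 0.18898 + 0.00000j
  m=+1: Y*=-0.05105 - 0.06754j  Y=-0.40746 + 0.17530j  product 0.03264 + 0.01857j
  m=+2: Y*=-0.00121 + 0.00425j  Y=0.14810 - 0.15638j  product 0.00049 + 0.00082j
  m=+3: Y*=0.00011 - 0.00004j  Y=-0.01713 + 0.04665j  product 0.00000 + 0.00001j
Total Σ_m = 0.25524 + 0.00000j. Multiply by 1.795196: 0.45820 + 0.00000j. P_3(cos γ) = 0.458197

0.458197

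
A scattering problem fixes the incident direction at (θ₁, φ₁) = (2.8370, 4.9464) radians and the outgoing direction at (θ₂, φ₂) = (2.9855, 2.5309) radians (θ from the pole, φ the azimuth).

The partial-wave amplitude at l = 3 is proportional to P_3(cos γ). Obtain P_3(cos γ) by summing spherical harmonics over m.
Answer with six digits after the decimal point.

Term-by-term m-sum for l=3 (normalisation 4π/7 = 1.795196):
  [-3]  conj(Y_{3,-3})(Ω₁) = -0.00727 + 0.00859j ; Y_{3,-3}(Ω₂) = 0.00040 - 0.00151j ; Δ = 0.00001 + 0.00001j
  [-2]  conj(Y_{3,-2})(Ω₁) = 0.07826 + 0.03956j ; Y_{3,-2}(Ω₂) = -0.00835 - 0.02292j ; Δ = 0.00025 - 0.00212j
  [-1]  conj(Y_{3,-1})(Ω₁) = 0.07979 - 0.33473j ; Y_{3,-1}(Ω₂) = -0.15967 - 0.11176j ; Δ = -0.05015 + 0.04453j
  [+0]  conj(Y_{3,0})(Ω₁) = -0.55190 + 0.00000j ; Y_{3,0}(Ω₂) = -0.69273 + 0.00000j ; Δ = 0.38232 + 0.00000j
  [+1]  conj(Y_{3,1})(Ω₁) = -0.07979 - 0.33473j ; Y_{3,1}(Ω₂) = 0.15967 - 0.11176j ; Δ = -0.05015 - 0.04453j
  [+2]  conj(Y_{3,2})(Ω₁) = 0.07826 - 0.03956j ; Y_{3,2}(Ω₂) = -0.00835 + 0.02292j ; Δ = 0.00025 + 0.00212j
  [+3]  conj(Y_{3,3})(Ω₁) = 0.00727 + 0.00859j ; Y_{3,3}(Ω₂) = -0.00040 - 0.00151j ; Δ = 0.00001 - 0.00001j
Accumulated sum 0.28255 - 0.00000j; after 4π/(2l+1) scaling, 0.50723 - 0.00000j ⇒ P_3 = 0.507229

0.507229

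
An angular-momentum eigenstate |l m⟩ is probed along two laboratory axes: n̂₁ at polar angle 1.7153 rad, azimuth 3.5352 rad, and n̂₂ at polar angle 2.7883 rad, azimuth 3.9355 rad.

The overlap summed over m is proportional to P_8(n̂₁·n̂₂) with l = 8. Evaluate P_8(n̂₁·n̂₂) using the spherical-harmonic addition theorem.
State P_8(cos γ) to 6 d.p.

Term-by-term m-sum for l=8 (normalisation 4π/17 = 0.739198):
  m=-8: Y*=-0.473975-0.003444i  Y=+0.000106-0.000007i  product -0.000050+0.000003i
  m=-7: Y*=-0.255560+0.103958i  Y=+0.000859+0.000762i  product -0.000299-0.000105i
  m=-6: Y*=+0.173140-0.171263i  Y=+0.000402+0.007870i  product +0.001418+0.001294i
  m=-5: Y*=+0.115596-0.275527i  Y=-0.026108+0.028430i  product +0.004815+0.010480i
  m=-4: Y*=-0.000576+0.158571i  Y=-0.137993+0.004699i  product -0.000666-0.021884i
  m=-3: Y*=+0.114807+0.279319i  Y=-0.254278-0.241616i  product +0.038295-0.098764i
  m=-2: Y*=-0.083807-0.084112i  Y=-0.009715-0.570770i  product -0.047194+0.048651i
  m=-1: Y*=-0.278443-0.115631i  Y=+0.280073-0.284880i  product -0.110926+0.046938i
  m=+0: Y*=+0.106734-0.000000i  Y=-0.307523+0.000000i  product -0.032823+0.000000i
  m=+1: Y*=+0.278443-0.115631i  Y=-0.280073-0.284880i  product -0.110926-0.046938i
  m=+2: Y*=-0.083807+0.084112i  Y=-0.009715+0.570770i  product -0.047194-0.048651i
  m=+3: Y*=-0.114807+0.279319i  Y=+0.254278-0.241616i  product +0.038295+0.098764i
  m=+4: Y*=-0.000576-0.158571i  Y=-0.137993-0.004699i  product -0.000666+0.021884i
  m=+5: Y*=-0.115596-0.275527i  Y=+0.026108+0.028430i  product +0.004815-0.010480i
  m=+6: Y*=+0.173140+0.171263i  Y=+0.000402-0.007870i  product +0.001418-0.001294i
  m=+7: Y*=+0.255560+0.103958i  Y=-0.000859+0.000762i  product -0.000299+0.000105i
  m=+8: Y*=-0.473975+0.003444i  Y=+0.000106+0.000007i  product -0.000050-0.000003i
Σ over m = -0.262036+0.000000i; ×(4π/17) → -0.193696+0.000000i. Real part: -0.193696

-0.193696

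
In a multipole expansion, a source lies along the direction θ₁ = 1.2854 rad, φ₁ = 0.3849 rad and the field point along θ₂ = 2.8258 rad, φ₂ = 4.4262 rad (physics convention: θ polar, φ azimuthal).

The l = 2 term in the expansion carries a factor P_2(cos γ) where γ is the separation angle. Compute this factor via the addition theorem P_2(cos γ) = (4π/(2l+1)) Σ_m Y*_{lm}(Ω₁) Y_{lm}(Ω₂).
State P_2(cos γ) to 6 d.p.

Expand P_2 via completeness: Σ_{m} conj(Y_{2,m}) at Ω₁ times Y_{2,m} at Ω₂ —
  m=-2: (0.255379, 0.247534) × (-0.031319, -0.020180) = (-0.003003, -0.012906)  (running Σ = (-0.003003, -0.012906))
  m=-1: (0.193434, 0.078361) × (0.064383, -0.218790) = (0.029598, -0.037276)  (running Σ = (0.026595, -0.050182))
  m=0: (-0.240394, -0.000000) × (0.539521, 0.000000) = (-0.129698, -0.000000)  (running Σ = (-0.103103, -0.050182))
  m=1: (-0.193434, 0.078361) × (-0.064383, -0.218790) = (0.029598, 0.037276)  (running Σ = (-0.073504, -0.012906))
  m=2: (0.255379, -0.247534) × (-0.031319, 0.020180) = (-0.003003, 0.012906)  (running Σ = (-0.076507, -0.000000))
Σ over m = (-0.076507, -0.000000); ×(4π/5) → (-0.192284, -0.000000). Real part: -0.192284

-0.192284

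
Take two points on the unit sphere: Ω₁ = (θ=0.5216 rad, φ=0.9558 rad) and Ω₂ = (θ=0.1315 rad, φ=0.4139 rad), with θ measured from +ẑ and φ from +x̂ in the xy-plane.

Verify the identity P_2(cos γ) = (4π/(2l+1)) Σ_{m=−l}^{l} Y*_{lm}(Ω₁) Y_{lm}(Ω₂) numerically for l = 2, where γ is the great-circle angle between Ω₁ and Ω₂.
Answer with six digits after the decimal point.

0.757240

Expand P_2 via completeness: Σ_{m} conj(Y_{2,m}) at Ω₁ times Y_{2,m} at Ω₂ —
  m=-2: -0.032054+0.090385i × +0.004493-0.004891i = +0.000298+0.000563i  (running Σ = +0.000298+0.000563i)
  m=-1: +0.192558+0.272598i × +0.091943-0.040388i = +0.028714+0.017286i  (running Σ = +0.029012+0.017849i)
  m=0: +0.395875-0.000000i × +0.614516+0.000000i = +0.243272+0.000000i  (running Σ = +0.272284+0.017849i)
  m=1: -0.192558+0.272598i × -0.091943-0.040388i = +0.028714-0.017286i  (running Σ = +0.300998+0.000563i)
  m=2: -0.032054-0.090385i × +0.004493+0.004891i = +0.000298-0.000563i  (running Σ = +0.301296-0.000000i)
Accumulated sum +0.301296-0.000000i; after 4π/(2l+1) scaling, +0.757240-0.000000i ⇒ P_2 = 0.757240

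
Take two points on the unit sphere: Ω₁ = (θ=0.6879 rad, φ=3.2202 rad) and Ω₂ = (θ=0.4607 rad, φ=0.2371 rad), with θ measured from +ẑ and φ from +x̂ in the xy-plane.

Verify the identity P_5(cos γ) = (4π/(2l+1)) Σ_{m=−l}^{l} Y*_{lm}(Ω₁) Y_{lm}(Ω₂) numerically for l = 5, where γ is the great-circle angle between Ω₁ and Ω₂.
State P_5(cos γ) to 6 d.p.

0.252164

Summing Y*_{l m}(θ₁,φ₁)·Y_{l m}(θ₂,φ₂) over m ∈ [−5, 5]; prefactor 4π/(2·5+1) = 1.142397:
  term(m=-5) = (-0.000271, 0.000275)   from Y*(Ω₁)=(-0.044236, -0.018341), Y(Ω₂)=(0.003029, -0.007470)
  term(m=-4) = (0.007625, -0.005606)   from Y*(Ω₁)=(0.175234, 0.056989), Y(Ω₂)=(0.029941, -0.041727)
  term(m=-3) = (-0.065085, 0.033511)   from Y*(Ω₁)=(-0.376390, -0.090444), Y(Ω₂)=(0.143253, -0.123454)
  term(m=-2) = (0.167406, -0.054917)   from Y*(Ω₁)=(0.412173, 0.065339), Y(Ω₂)=(0.375595, -0.192778)
  term(m=-1) = (-0.011771, 0.001881)   from Y*(Ω₁)=(-0.025397, -0.002000), Y(Ω₂)=(0.454833, -0.109908)
  term(m=+0) = (0.024924, 0.000000)   from Y*(Ω₁)=(-0.391850, -0.000000), Y(Ω₂)=(-0.063607, 0.000000)
  term(m=+1) = (-0.011771, -0.001881)   from Y*(Ω₁)=(0.025397, -0.002000), Y(Ω₂)=(-0.454833, -0.109908)
  term(m=+2) = (0.167406, 0.054917)   from Y*(Ω₁)=(0.412173, -0.065339), Y(Ω₂)=(0.375595, 0.192778)
  term(m=+3) = (-0.065085, -0.033511)   from Y*(Ω₁)=(0.376390, -0.090444), Y(Ω₂)=(-0.143253, -0.123454)
  term(m=+4) = (0.007625, 0.005606)   from Y*(Ω₁)=(0.175234, -0.056989), Y(Ω₂)=(0.029941, 0.041727)
  term(m=+5) = (-0.000271, -0.000275)   from Y*(Ω₁)=(0.044236, -0.018341), Y(Ω₂)=(-0.003029, -0.007470)
Σ over m = (0.220732, -0.000000); ×(4π/11) → (0.252164, -0.000000). Real part: 0.252164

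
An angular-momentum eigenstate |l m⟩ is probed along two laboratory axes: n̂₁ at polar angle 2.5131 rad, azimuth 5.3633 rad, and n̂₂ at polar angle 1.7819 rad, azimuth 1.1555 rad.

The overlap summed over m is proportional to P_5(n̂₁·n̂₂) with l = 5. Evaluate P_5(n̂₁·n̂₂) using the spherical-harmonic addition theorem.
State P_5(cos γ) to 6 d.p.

Term-by-term m-sum for l=5 (normalisation 4π/11 = 1.142397):
  m=-5: -0.00368 + 0.03240j × 0.36293 + 0.20096j = -0.00784 + 0.01102j  (running Σ = -0.00784 + 0.01102j)
  m=-4: 0.12182 - 0.07268j × 0.02538 - 0.27998j = -0.01726 - 0.03595j  (running Σ = -0.02510 - 0.02493j)
  m=-3: -0.31895 - 0.12811j × 0.18538 - 0.06244j = -0.06713 - 0.00383j  (running Σ = -0.09223 - 0.02876j)
  m=-2: 0.12127 + 0.43994j × -0.19883 - 0.21766j = 0.07165 - 0.11387j  (running Σ = -0.02058 - 0.14263j)
  m=-1: 0.09477 - 0.12443j × 0.05380 - 0.12201j = -0.01008 - 0.01826j  (running Σ = -0.03066 - 0.16089j)
  m=0: 0.36229 + 0.00000j × -0.29524 + 0.00000j = -0.10697 + 0.00000j  (running Σ = -0.13763 - 0.16089j)
  m=1: -0.09477 - 0.12443j × -0.05380 - 0.12201j = -0.01008 + 0.01826j  (running Σ = -0.14771 - 0.14263j)
  m=2: 0.12127 - 0.43994j × -0.19883 + 0.21766j = 0.07165 + 0.11387j  (running Σ = -0.07606 - 0.02876j)
  m=3: 0.31895 - 0.12811j × -0.18538 - 0.06244j = -0.06713 + 0.00383j  (running Σ = -0.14319 - 0.02493j)
  m=4: 0.12182 + 0.07268j × 0.02538 + 0.27998j = -0.01726 + 0.03595j  (running Σ = -0.16045 + 0.01102j)
  m=5: 0.00368 + 0.03240j × -0.36293 + 0.20096j = -0.00784 - 0.01102j  (running Σ = -0.16829 - 0.00000j)
Σ over m = -0.16829 - 0.00000j; ×(4π/11) → -0.19226 - 0.00000j. Real part: -0.192258

-0.192258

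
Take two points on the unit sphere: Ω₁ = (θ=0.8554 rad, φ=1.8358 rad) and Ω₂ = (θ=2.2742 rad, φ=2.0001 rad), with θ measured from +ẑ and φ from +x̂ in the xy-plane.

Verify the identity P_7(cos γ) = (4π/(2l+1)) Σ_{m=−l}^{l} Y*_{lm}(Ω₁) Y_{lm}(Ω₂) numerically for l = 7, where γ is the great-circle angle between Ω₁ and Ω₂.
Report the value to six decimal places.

Expand P_7 via completeness: Σ_{m} conj(Y_{7,m}) at Ω₁ times Y_{7,m} at Ω₂ —
  term(m=-7) = (0.002139, -0.004782)   from Y*(Ω₁)=(0.067016, 0.019578), Y(Ω₂)=(0.010208, -0.074337)
  term(m=-6) = (-0.029847, 0.045064)   from Y*(Ω₁)=(0.004364, -0.226957), Y(Ω₂)=(-0.201010, -0.127645)
  term(m=-5) = (0.118200, -0.127058)   from Y*(Ω₁)=(-0.400569, 0.100482), Y(Ω₂)=(-0.352470, 0.228778)
  term(m=-4) = (-0.125629, 0.096939)   from Y*(Ω₁)=(0.198081, 0.353472), Y(Ω₂)=(0.057136, 0.387431)
  term(m=-3) = (0.000922, -0.000495)   from Y*(Ω₁)=(0.036468, -0.035773), Y(Ω₂)=(0.019674, 0.005719)
  term(m=-2) = (-0.114292, 0.038969)   from Y*(Ω₁)=(0.295454, 0.173115), Y(Ω₂)=(-0.230440, 0.266917)
  term(m=-1) = (0.038014, -0.006303)   from Y*(Ω₁)=(0.055297, -0.203758), Y(Ω₂)=(0.075967, 0.165948)
  term(m=+0) = (-0.087579, 0.000000)   from Y*(Ω₁)=(0.287233, -0.000000), Y(Ω₂)=(-0.304905, 0.000000)
  term(m=+1) = (0.038014, 0.006303)   from Y*(Ω₁)=(-0.055297, -0.203758), Y(Ω₂)=(-0.075967, 0.165948)
  term(m=+2) = (-0.114292, -0.038969)   from Y*(Ω₁)=(0.295454, -0.173115), Y(Ω₂)=(-0.230440, -0.266917)
  term(m=+3) = (0.000922, 0.000495)   from Y*(Ω₁)=(-0.036468, -0.035773), Y(Ω₂)=(-0.019674, 0.005719)
  term(m=+4) = (-0.125629, -0.096939)   from Y*(Ω₁)=(0.198081, -0.353472), Y(Ω₂)=(0.057136, -0.387431)
  term(m=+5) = (0.118200, 0.127058)   from Y*(Ω₁)=(0.400569, 0.100482), Y(Ω₂)=(0.352470, 0.228778)
  term(m=+6) = (-0.029847, -0.045064)   from Y*(Ω₁)=(0.004364, 0.226957), Y(Ω₂)=(-0.201010, 0.127645)
  term(m=+7) = (0.002139, 0.004782)   from Y*(Ω₁)=(-0.067016, 0.019578), Y(Ω₂)=(-0.010208, -0.074337)
Accumulated sum (-0.308563, -0.000000); after 4π/(2l+1) scaling, (-0.258501, -0.000000) ⇒ P_7 = -0.258501

-0.258501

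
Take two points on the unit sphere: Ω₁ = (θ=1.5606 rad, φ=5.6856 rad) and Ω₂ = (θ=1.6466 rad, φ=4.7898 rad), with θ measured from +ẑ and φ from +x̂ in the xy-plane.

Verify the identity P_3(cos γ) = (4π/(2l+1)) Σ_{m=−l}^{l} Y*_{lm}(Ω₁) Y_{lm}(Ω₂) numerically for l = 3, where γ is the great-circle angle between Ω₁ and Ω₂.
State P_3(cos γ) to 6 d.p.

Summing Y*_{l m}(θ₁,φ₁)·Y_{l m}(θ₂,φ₂) over m ∈ [−3, 3]; prefactor 4π/(2·3+1) = 1.795196:
  m=-3: Y*=(-0.091834, -0.406925)  Y=(-0.095200, -0.402535)  product (-0.155059, 0.075706)
  m=-2: Y*=(0.003822, -0.009693)  Y=(0.076032, -0.011866)  product (0.000176, -0.000782)
  m=-1: Y*=(-0.267019, 0.181733)  Y=(-0.024206, -0.312074)  product (0.063178, 0.078931)
  m=+0: Y*=(-0.011413, -0.000000)  Y=(0.083973, 0.000000)  product (-0.000958, -0.000000)
  m=+1: Y*=(0.267019, 0.181733)  Y=(0.024206, -0.312074)  product (0.063178, -0.078931)
  m=+2: Y*=(0.003822, 0.009693)  Y=(0.076032, 0.011866)  product (0.000176, 0.000782)
  m=+3: Y*=(0.091834, -0.406925)  Y=(0.095200, -0.402535)  product (-0.155059, -0.075706)
Accumulated sum (-0.184370, 0.000000); after 4π/(2l+1) scaling, (-0.330981, 0.000000) ⇒ P_3 = -0.330981

-0.330981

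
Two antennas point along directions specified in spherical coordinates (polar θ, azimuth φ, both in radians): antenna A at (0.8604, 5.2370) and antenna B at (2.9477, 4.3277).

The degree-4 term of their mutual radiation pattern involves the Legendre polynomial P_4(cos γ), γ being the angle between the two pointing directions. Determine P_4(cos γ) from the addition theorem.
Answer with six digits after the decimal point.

-0.359257

Expand P_4 via completeness: Σ_{m} conj(Y_{4,m}) at Ω₁ times Y_{4,m} at Ω₂ —
  m=-4: Y*=-0.07360 + 0.12629j  Y=0.00002 + 0.00061j  product -0.00008 - 0.00004j
  m=-3: Y*=-0.35564 - 0.00108j  Y=-0.00803 + 0.00356j  product 0.00286 - 0.00126j
  m=-2: Y*=-0.18938 - 0.32955j  Y=-0.05121 - 0.04959j  product -0.00665 + 0.02627j
  m=-1: Y*=-0.00270 + 0.00467j  Y=0.12554 - 0.31009j  product 0.00111 + 0.00142j
  m=+0: Y*=-0.36265 + 0.00000j  Y=0.69429 + 0.00000j  product -0.25179 + 0.00000j
  m=+1: Y*=0.00270 + 0.00467j  Y=-0.12554 - 0.31009j  product 0.00111 - 0.00142j
  m=+2: Y*=-0.18938 + 0.32955j  Y=-0.05121 + 0.04959j  product -0.00665 - 0.02627j
  m=+3: Y*=0.35564 - 0.00108j  Y=0.00803 + 0.00356j  product 0.00286 + 0.00126j
  m=+4: Y*=-0.07360 - 0.12629j  Y=0.00002 - 0.00061j  product -0.00008 + 0.00004j
Total Σ_m = -0.25730 + 0.00000j. Multiply by 1.396263: -0.35926 + 0.00000j. P_4(cos γ) = -0.359257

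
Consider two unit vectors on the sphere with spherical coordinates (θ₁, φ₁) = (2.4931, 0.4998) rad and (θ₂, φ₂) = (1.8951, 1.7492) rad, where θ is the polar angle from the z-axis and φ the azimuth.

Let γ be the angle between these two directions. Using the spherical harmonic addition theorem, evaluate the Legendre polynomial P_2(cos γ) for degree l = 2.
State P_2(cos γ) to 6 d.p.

-0.216410

Expand P_2 via completeness: Σ_{m} conj(Y_{2,m}) at Ω₁ times Y_{2,m} at Ω₂ —
  term(m=-2) = -0.03914 - 0.02931j   from Y*(Ω₁)=0.07618 + 0.11854j, Y(Ω₂)=-0.32519 + 0.12122j
  term(m=-1) = 0.02741 - 0.08233j   from Y*(Ω₁)=-0.32639 - 0.17823j, Y(Ω₂)=0.04141 + 0.22964j
  term(m=+0) = -0.06264 + 0.00000j   from Y*(Ω₁)=0.28562 + 0.00000j, Y(Ω₂)=-0.21932 + 0.00000j
  term(m=+1) = 0.02741 + 0.08233j   from Y*(Ω₁)=0.32639 - 0.17823j, Y(Ω₂)=-0.04141 + 0.22964j
  term(m=+2) = -0.03914 + 0.02931j   from Y*(Ω₁)=0.07618 - 0.11854j, Y(Ω₂)=-0.32519 - 0.12122j
Σ over m = -0.08611 + 0.00000j; ×(4π/5) → -0.21641 + 0.00000j. Real part: -0.216410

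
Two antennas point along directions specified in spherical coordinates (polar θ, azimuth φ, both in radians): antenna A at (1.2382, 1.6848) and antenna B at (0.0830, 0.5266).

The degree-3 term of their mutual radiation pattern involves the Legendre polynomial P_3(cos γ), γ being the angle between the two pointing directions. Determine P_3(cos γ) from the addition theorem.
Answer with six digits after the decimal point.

-0.421641

Term-by-term m-sum for l=3 (normalisation 4π/7 = 1.795196):
  [-3]  conj(Y_{3,-3})(Ω₁) = (0.118162, -0.331914) ; Y_{3,-3}(Ω₂) = (-0.000002, -0.000238) ; Δ = (-0.000079, -0.000027)
  [-2]  conj(Y_{3,-2})(Ω₁) = (-0.290391, -0.067383) ; Y_{3,-2}(Ω₂) = (0.003464, -0.006083) ; Δ = (-0.001416, 0.001533)
  [-1]  conj(Y_{3,-1})(Ω₁) = (0.016228, -0.141726) ; Y_{3,-1}(Ω₂) = (0.091857, -0.053402) ; Δ = (-0.006078, -0.013885)
  [+0]  conj(Y_{3,0})(Ω₁) = (-0.300582, -0.000000) ; Y_{3,0}(Ω₂) = (0.731003, 0.000000) ; Δ = (-0.219726, -0.000000)
  [+1]  conj(Y_{3,1})(Ω₁) = (-0.016228, -0.141726) ; Y_{3,1}(Ω₂) = (-0.091857, -0.053402) ; Δ = (-0.006078, 0.013885)
  [+2]  conj(Y_{3,2})(Ω₁) = (-0.290391, 0.067383) ; Y_{3,2}(Ω₂) = (0.003464, 0.006083) ; Δ = (-0.001416, -0.001533)
  [+3]  conj(Y_{3,3})(Ω₁) = (-0.118162, -0.331914) ; Y_{3,3}(Ω₂) = (0.000002, -0.000238) ; Δ = (-0.000079, 0.000027)
Accumulated sum (-0.234872, 0.000000); after 4π/(2l+1) scaling, (-0.421641, 0.000000) ⇒ P_3 = -0.421641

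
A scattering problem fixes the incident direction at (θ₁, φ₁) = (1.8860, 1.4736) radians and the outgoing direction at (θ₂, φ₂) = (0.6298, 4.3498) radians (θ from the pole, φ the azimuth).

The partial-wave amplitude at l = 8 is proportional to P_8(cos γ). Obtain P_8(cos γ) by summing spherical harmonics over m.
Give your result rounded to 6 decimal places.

Addition theorem: P_8(cos γ) = (4π/17) Σ_m Y*_{lm}(Ω₁) Y_{lm}(Ω₂), m = −8…8:
  m=-8: +0.245186-0.241378i × -0.007249+0.001781i = -0.001347+0.002186i  (running Σ = -0.001347+0.002186i)
  m=-7: +0.282309+0.348839i × +0.023249+0.033731i = -0.005203+0.017633i  (running Σ = -0.006551+0.019819i)
  m=-6: -0.102467+0.067599i × +0.078589-0.113713i = -0.000366+0.016964i  (running Σ = -0.006917+0.036784i)
  m=-5: +0.142531+0.269824i × -0.307327-0.075908i = -0.023322-0.093743i  (running Σ = -0.030238-0.056960i)
  m=-4: -0.229778+0.094125i × +0.057445+0.474653i = -0.057877-0.103658i  (running Σ = -0.088115-0.160618i)
  m=-3: +0.057628+0.192000i × +0.339036-0.177814i = +0.053678+0.054848i  (running Σ = -0.034437-0.105770i)
  m=-2: -0.279661+0.055059i × +0.050825+0.045045i = -0.016694-0.009799i  (running Σ = -0.051131-0.115569i)
  m=-1: +0.014577+0.149507i × +0.147656-0.389221i = +0.060344+0.016402i  (running Σ = +0.009212-0.099167i)
  m=0: -0.292588-0.000000i × -0.067667+0.000000i = +0.019798+0.000000i  (running Σ = +0.029011-0.099167i)
  m=1: -0.014577+0.149507i × -0.147656-0.389221i = +0.060344-0.016402i  (running Σ = +0.089354-0.115569i)
  m=2: -0.279661-0.055059i × +0.050825-0.045045i = -0.016694+0.009799i  (running Σ = +0.072660-0.105770i)
  m=3: -0.057628+0.192000i × -0.339036-0.177814i = +0.053678-0.054848i  (running Σ = +0.126338-0.160618i)
  m=4: -0.229778-0.094125i × +0.057445-0.474653i = -0.057877+0.103658i  (running Σ = +0.068462-0.056960i)
  m=5: -0.142531+0.269824i × +0.307327-0.075908i = -0.023322+0.093743i  (running Σ = +0.045140+0.036784i)
  m=6: -0.102467-0.067599i × +0.078589+0.113713i = -0.000366-0.016964i  (running Σ = +0.044774+0.019819i)
  m=7: -0.282309+0.348839i × -0.023249+0.033731i = -0.005203-0.017633i  (running Σ = +0.039571+0.002186i)
  m=8: +0.245186+0.241378i × -0.007249-0.001781i = -0.001347-0.002186i  (running Σ = +0.038223-0.000000i)
Total Σ_m = +0.038223-0.000000i. Multiply by 0.739198: +0.028255-0.000000i. P_8(cos γ) = 0.028255

0.028255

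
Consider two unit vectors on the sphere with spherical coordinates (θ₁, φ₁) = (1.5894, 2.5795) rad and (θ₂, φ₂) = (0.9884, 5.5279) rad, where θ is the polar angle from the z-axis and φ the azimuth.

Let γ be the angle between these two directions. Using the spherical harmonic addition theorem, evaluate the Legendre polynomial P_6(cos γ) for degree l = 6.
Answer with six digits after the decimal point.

-0.414743

Term-by-term m-sum for l=6 (normalisation 4π/13 = 0.966644):
  term(m=-6) = 0.03165 + 0.07249j   from Y*(Ω₁)=-0.46977 + 0.11047j, Y(Ω₂)=-0.02945 - 0.16124j
  term(m=-5) = 0.00661 + 0.00957j   from Y*(Ω₁)=-0.02941 - 0.01011j, Y(Ω₂)=-0.30109 - 0.22177j
  term(m=-4) = -0.10274 - 0.10018j   from Y*(Ω₁)=0.22266 + 0.27672j, Y(Ω₂)=-0.40109 + 0.04855j
  term(m=-3) = -0.00208 - 0.00136j   from Y*(Ω₁)=0.00418 + 0.03605j, Y(Ω₂)=-0.04382 + 0.05254j
  term(m=-2) = -0.09703 - 0.03948j   from Y*(Ω₁)=0.13975 - 0.29182j, Y(Ω₂)=-0.01949 - 0.32317j
  term(m=-1) = -0.00750 - 0.00147j   from Y*(Ω₁)=0.03235 - 0.02038j, Y(Ω₂)=-0.14544 - 0.13694j
  term(m=+0) = -0.08689 + 0.00000j   from Y*(Ω₁)=-0.31554 + 0.00000j, Y(Ω₂)=0.27536 + 0.00000j
  term(m=+1) = -0.00750 + 0.00147j   from Y*(Ω₁)=-0.03235 - 0.02038j, Y(Ω₂)=0.14544 - 0.13694j
  term(m=+2) = -0.09703 + 0.03948j   from Y*(Ω₁)=0.13975 + 0.29182j, Y(Ω₂)=-0.01949 + 0.32317j
  term(m=+3) = -0.00208 + 0.00136j   from Y*(Ω₁)=-0.00418 + 0.03605j, Y(Ω₂)=0.04382 + 0.05254j
  term(m=+4) = -0.10274 + 0.10018j   from Y*(Ω₁)=0.22266 - 0.27672j, Y(Ω₂)=-0.40109 - 0.04855j
  term(m=+5) = 0.00661 - 0.00957j   from Y*(Ω₁)=0.02941 - 0.01011j, Y(Ω₂)=0.30109 - 0.22177j
  term(m=+6) = 0.03165 - 0.07249j   from Y*(Ω₁)=-0.46977 - 0.11047j, Y(Ω₂)=-0.02945 + 0.16124j
Σ over m = -0.42905 + 0.00000j; ×(4π/13) → -0.41474 + 0.00000j. Real part: -0.414743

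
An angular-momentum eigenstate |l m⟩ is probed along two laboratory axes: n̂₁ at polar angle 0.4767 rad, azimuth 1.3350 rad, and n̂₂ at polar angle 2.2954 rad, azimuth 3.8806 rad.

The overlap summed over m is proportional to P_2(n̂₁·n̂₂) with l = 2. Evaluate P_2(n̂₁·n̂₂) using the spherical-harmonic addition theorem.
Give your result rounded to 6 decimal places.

Expand P_2 via completeness: Σ_{m} conj(Y_{2,m}) at Ω₁ times Y_{2,m} at Ω₂ —
  term(m=-2) = +0.006513+0.016364i   from Y*(Ω₁)=-0.072450+0.036947i, Y(Ω₂)=+0.020064-0.215631i
  term(m=-1) = +0.099943+0.067789i   from Y*(Ω₁)=+0.073581+0.306248i, Y(Ω₂)=+0.283402-0.258256i
  term(m=+0) = +0.043293+0.000000i   from Y*(Ω₁)=+0.431573-0.000000i, Y(Ω₂)=+0.100315+0.000000i
  term(m=+1) = +0.099943-0.067789i   from Y*(Ω₁)=-0.073581+0.306248i, Y(Ω₂)=-0.283402-0.258256i
  term(m=+2) = +0.006513-0.016364i   from Y*(Ω₁)=-0.072450-0.036947i, Y(Ω₂)=+0.020064+0.215631i
Accumulated sum +0.256207+0.000000i; after 4π/(2l+1) scaling, +0.643918+0.000000i ⇒ P_2 = 0.643918

0.643918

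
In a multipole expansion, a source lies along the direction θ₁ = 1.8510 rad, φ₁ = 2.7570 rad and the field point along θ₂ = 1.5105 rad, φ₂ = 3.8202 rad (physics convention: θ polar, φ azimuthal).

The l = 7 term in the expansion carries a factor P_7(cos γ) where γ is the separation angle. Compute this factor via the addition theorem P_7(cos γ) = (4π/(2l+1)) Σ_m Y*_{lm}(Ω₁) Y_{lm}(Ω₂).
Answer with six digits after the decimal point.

Term-by-term m-sum for l=7 (normalisation 4π/15 = 0.837758):
  [-7]  conj(Y_{7,-7})(Ω₁) = 0.34091 + 0.16444j ; Y_{7,-7}(Ω₂) = -0.01869 - 0.49336j ; Δ = 0.07476 - 0.17126j
  [-6]  conj(Y_{7,-6})(Ω₁) = 0.27383 + 0.30185j ; Y_{7,-6}(Ω₂) = -0.06667 + 0.08940j ; Δ = -0.04524 + 0.00436j
  [-5]  conj(Y_{7,-5})(Ω₁) = -0.00060 - 0.00162j ; Y_{7,-5}(Ω₂) = -0.33555 + 0.08620j ; Δ = 0.00034 + 0.00049j
  [-4]  conj(Y_{7,-4})(Ω₁) = 0.01126 - 0.34700j ; Y_{7,-4}(Ω₂) = 0.11798 + 0.05371j ; Δ = 0.01996 - 0.04034j
  [-3]  conj(Y_{7,-3})(Ω₁) = 0.04817 - 0.10874j ; Y_{7,-3}(Ω₂) = 0.13630 + 0.27166j ; Δ = 0.03611 - 0.00173j
  [-2]  conj(Y_{7,-2})(Ω₁) = -0.21313 + 0.20633j ; Y_{7,-2}(Ω₂) = 0.02908 - 0.13406j ; Δ = 0.02146 + 0.03457j
  [-1]  conj(Y_{7,-1})(Ω₁) = -0.14916 + 0.06037j ; Y_{7,-1}(Ω₂) = 0.22415 - 0.18075j ; Δ = -0.02252 + 0.04049j
  [+0]  conj(Y_{7,0})(Ω₁) = 0.27892 + 0.00000j ; Y_{7,0}(Ω₂) = -0.13935 + 0.00000j ; Δ = -0.03887 + 0.00000j
  [+1]  conj(Y_{7,1})(Ω₁) = 0.14916 + 0.06037j ; Y_{7,1}(Ω₂) = -0.22415 - 0.18075j ; Δ = -0.02252 - 0.04049j
  [+2]  conj(Y_{7,2})(Ω₁) = -0.21313 - 0.20633j ; Y_{7,2}(Ω₂) = 0.02908 + 0.13406j ; Δ = 0.02146 - 0.03457j
  [+3]  conj(Y_{7,3})(Ω₁) = -0.04817 - 0.10874j ; Y_{7,3}(Ω₂) = -0.13630 + 0.27166j ; Δ = 0.03611 + 0.00173j
  [+4]  conj(Y_{7,4})(Ω₁) = 0.01126 + 0.34700j ; Y_{7,4}(Ω₂) = 0.11798 - 0.05371j ; Δ = 0.01996 + 0.04034j
  [+5]  conj(Y_{7,5})(Ω₁) = 0.00060 - 0.00162j ; Y_{7,5}(Ω₂) = 0.33555 + 0.08620j ; Δ = 0.00034 - 0.00049j
  [+6]  conj(Y_{7,6})(Ω₁) = 0.27383 - 0.30185j ; Y_{7,6}(Ω₂) = -0.06667 - 0.08940j ; Δ = -0.04524 - 0.00436j
  [+7]  conj(Y_{7,7})(Ω₁) = -0.34091 + 0.16444j ; Y_{7,7}(Ω₂) = 0.01869 - 0.49336j ; Δ = 0.07476 + 0.17126j
Total Σ_m = 0.13087 + 0.00000j. Multiply by 0.837758: 0.10964 + 0.00000j. P_7(cos γ) = 0.109637

0.109637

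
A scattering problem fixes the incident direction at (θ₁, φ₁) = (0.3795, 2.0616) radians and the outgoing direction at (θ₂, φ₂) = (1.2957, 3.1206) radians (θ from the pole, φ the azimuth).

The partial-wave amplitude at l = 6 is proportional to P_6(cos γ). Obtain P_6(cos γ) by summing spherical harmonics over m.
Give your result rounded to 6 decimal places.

0.316999

Addition theorem: P_6(cos γ) = (4π/13) Σ_m Y*_{lm}(Ω₁) Y_{lm}(Ω₂), m = −6…6:
  m=-6: Y*=(0.001225, -0.000244)  Y=(0.380802, 0.048220)  product (0.000478, -0.000034)
  m=-5: Y*=(-0.006883, -0.008381)  Y=(-0.373238, -0.039321)  product (0.002239, 0.003399)
  m=-4: Y*=(-0.021818, 0.052716)  Y=(-0.057440, -0.004835)  product (0.001508, -0.002923)
  m=-3: Y*=(0.198684, -0.019611)  Y=(0.344470, 0.021723)  product (0.068867, -0.002439)
  m=-2: Y*=(-0.249227, -0.372881)  Y=(-0.044761, -0.001880)  product (0.010454, 0.017159)
  m=-1: Y*=(-0.245949, 0.460216)  Y=(-0.319374, -0.006705)  product (0.081636, -0.145332)
  m=+0: Y*=(-0.033926, -0.000000)  Y=(0.071546, 0.000000)  product (-0.002427, -0.000000)
  m=+1: Y*=(0.245949, 0.460216)  Y=(0.319374, -0.006705)  product (0.081636, 0.145332)
  m=+2: Y*=(-0.249227, 0.372881)  Y=(-0.044761, 0.001880)  product (0.010454, -0.017159)
  m=+3: Y*=(-0.198684, -0.019611)  Y=(-0.344470, 0.021723)  product (0.068867, 0.002439)
  m=+4: Y*=(-0.021818, -0.052716)  Y=(-0.057440, 0.004835)  product (0.001508, 0.002923)
  m=+5: Y*=(0.006883, -0.008381)  Y=(0.373238, -0.039321)  product (0.002239, -0.003399)
  m=+6: Y*=(0.001225, 0.000244)  Y=(0.380802, -0.048220)  product (0.000478, 0.000034)
Σ over m = (0.327938, -0.000000); ×(4π/13) → (0.316999, -0.000000). Real part: 0.316999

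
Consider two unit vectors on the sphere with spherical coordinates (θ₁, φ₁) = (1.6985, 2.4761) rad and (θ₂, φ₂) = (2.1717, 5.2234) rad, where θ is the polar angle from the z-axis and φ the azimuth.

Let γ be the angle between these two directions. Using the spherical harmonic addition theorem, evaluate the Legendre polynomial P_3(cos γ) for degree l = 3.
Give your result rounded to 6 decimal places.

0.227314

Term-by-term m-sum for l=3 (normalisation 4π/7 = 1.795196):
  [-3]  conj(Y_{3,-3})(Ω₁) = +0.168114+0.370782i ; Y_{3,-3}(Ω₂) = -0.233962-0.008839i ; Δ = -0.036055-0.088235i
  [-2]  conj(Y_{3,-2})(Ω₁) = -0.030413+0.124381i ; Y_{3,-2}(Ω₂) = +0.205063-0.335388i ; Δ = +0.035479+0.035706i
  [-1]  conj(Y_{3,-1})(Ω₁) = +0.231699-0.181870i ; Y_{3,-1}(Ω₂) = +0.078001+0.139117i ; Δ = +0.043374+0.018047i
  [+0]  conj(Y_{3,0})(Ω₁) = +0.138725-0.000000i ; Y_{3,0}(Ω₂) = +0.295740+0.000000i ; Δ = +0.041027+0.000000i
  [+1]  conj(Y_{3,1})(Ω₁) = -0.231699-0.181870i ; Y_{3,1}(Ω₂) = -0.078001+0.139117i ; Δ = +0.043374-0.018047i
  [+2]  conj(Y_{3,2})(Ω₁) = -0.030413-0.124381i ; Y_{3,2}(Ω₂) = +0.205063+0.335388i ; Δ = +0.035479-0.035706i
  [+3]  conj(Y_{3,3})(Ω₁) = -0.168114+0.370782i ; Y_{3,3}(Ω₂) = +0.233962-0.008839i ; Δ = -0.036055+0.088235i
Accumulated sum +0.126624+0.000000i; after 4π/(2l+1) scaling, +0.227314+0.000000i ⇒ P_3 = 0.227314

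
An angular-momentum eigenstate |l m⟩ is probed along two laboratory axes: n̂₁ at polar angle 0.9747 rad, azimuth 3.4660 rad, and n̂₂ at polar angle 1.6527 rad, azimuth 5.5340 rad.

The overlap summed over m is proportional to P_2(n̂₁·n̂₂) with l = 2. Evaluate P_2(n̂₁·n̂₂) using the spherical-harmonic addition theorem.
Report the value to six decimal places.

-0.210502

Expand P_2 via completeness: Σ_{m} conj(Y_{2,m}) at Ω₁ times Y_{2,m} at Ω₂ —
  m=-2: 0.21077 + 0.15984j × 0.02776 + 0.38268j = -0.05531 + 0.08510j  (running Σ = -0.05531 + 0.08510j)
  m=-1: -0.34020 - 0.11440j × -0.04613 - 0.04290j = 0.01078 + 0.01987j  (running Σ = -0.04453 + 0.10497j)
  m=0: -0.01717 + 0.00000j × -0.30906 + 0.00000j = 0.00531 + 0.00000j  (running Σ = -0.03923 + 0.10497j)
  m=1: 0.34020 - 0.11440j × 0.04613 - 0.04290j = 0.01078 - 0.01987j  (running Σ = -0.02844 + 0.08510j)
  m=2: 0.21077 - 0.15984j × 0.02776 - 0.38268j = -0.05531 - 0.08510j  (running Σ = -0.08376 + 0.00000j)
Total Σ_m = -0.08376 + 0.00000j. Multiply by 2.513274: -0.21050 + 0.00000j. P_2(cos γ) = -0.210502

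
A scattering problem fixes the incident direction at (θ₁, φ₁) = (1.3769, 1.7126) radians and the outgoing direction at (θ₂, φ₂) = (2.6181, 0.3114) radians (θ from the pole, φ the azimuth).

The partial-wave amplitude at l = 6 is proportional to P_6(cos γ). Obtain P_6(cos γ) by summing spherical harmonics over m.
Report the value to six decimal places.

Term-by-term m-sum for l=6 (normalisation 4π/13 = 0.966644):
  m=-6: -0.284352-0.324224i × -0.002211-0.007208i = -0.001708+0.002767i  (running Σ = -0.001708+0.002767i)
  m=-5: -0.190995+0.222650i × -0.000624+0.045246i = -0.009955-0.008781i  (running Σ = -0.011663-0.006014i)
  m=-4: -0.165046-0.105142i × +0.051621-0.153102i = -0.024617+0.019841i  (running Σ = -0.036280+0.013827i)
  m=-3: -0.126835+0.279940i × -0.220007+0.297601i = -0.055406-0.099335i  (running Σ = -0.091686-0.085508i)
  m=-2: -0.113566-0.033100i × +0.400996-0.287973i = -0.055072+0.019431i  (running Σ = -0.146758-0.066077i)
  m=-1: -0.043282+0.303178i × -0.180706+0.058164i = -0.009813-0.057304i  (running Σ = -0.156571-0.123380i)
  m=0: -0.096882-0.000000i × -0.380291+0.000000i = +0.036844+0.000000i  (running Σ = -0.119727-0.123380i)
  m=1: +0.043282+0.303178i × +0.180706+0.058164i = -0.009813+0.057304i  (running Σ = -0.129540-0.066077i)
  m=2: -0.113566+0.033100i × +0.400996+0.287973i = -0.055072-0.019431i  (running Σ = -0.184612-0.085508i)
  m=3: +0.126835+0.279940i × +0.220007+0.297601i = -0.055406+0.099335i  (running Σ = -0.240018+0.013827i)
  m=4: -0.165046+0.105142i × +0.051621+0.153102i = -0.024617-0.019841i  (running Σ = -0.264635-0.006014i)
  m=5: +0.190995+0.222650i × +0.000624+0.045246i = -0.009955+0.008781i  (running Σ = -0.274590+0.002767i)
  m=6: -0.284352+0.324224i × -0.002211+0.007208i = -0.001708-0.002767i  (running Σ = -0.276298-0.000000i)
Σ over m = -0.276298-0.000000i; ×(4π/13) → -0.267082-0.000000i. Real part: -0.267082

-0.267082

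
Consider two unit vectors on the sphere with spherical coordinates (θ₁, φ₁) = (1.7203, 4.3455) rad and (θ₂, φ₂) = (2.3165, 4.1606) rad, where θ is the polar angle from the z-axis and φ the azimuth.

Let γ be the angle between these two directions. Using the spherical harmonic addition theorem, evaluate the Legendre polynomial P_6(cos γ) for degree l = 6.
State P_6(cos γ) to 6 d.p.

Term-by-term m-sum for l=6 (normalisation 4π/13 = 0.966644):
  m=-6: Y*=+0.266277+0.364794i  Y=+0.074838+0.012780i  product +0.015266+0.030704i
  m=-5: Y*=+0.227518-0.061414i  Y=+0.090697+0.225341i  product +0.034474+0.045699i
  m=-4: Y*=-0.026576+0.256505i  Y=-0.250929+0.339597i  product -0.080440-0.073390i
  m=-3: Y*=+0.230493+0.117120i  Y=-0.360307-0.030544i  product -0.079471-0.049239i
  m=-2: Y*=-0.145905+0.131569i  Y=+0.023188+0.045964i  product -0.009431-0.003656i
  m=-1: Y*=+0.094697+0.246422i  Y=-0.195591+0.317741i  product -0.096820-0.018109i
  m=+0: Y*=-0.179460-0.000000i  Y=-0.056108+0.000000i  product +0.010069+0.000000i
  m=+1: Y*=-0.094697+0.246422i  Y=+0.195591+0.317741i  product -0.096820+0.018109i
  m=+2: Y*=-0.145905-0.131569i  Y=+0.023188-0.045964i  product -0.009431+0.003656i
  m=+3: Y*=-0.230493+0.117120i  Y=+0.360307-0.030544i  product -0.079471+0.049239i
  m=+4: Y*=-0.026576-0.256505i  Y=-0.250929-0.339597i  product -0.080440+0.073390i
  m=+5: Y*=-0.227518-0.061414i  Y=-0.090697+0.225341i  product +0.034474-0.045699i
  m=+6: Y*=+0.266277-0.364794i  Y=+0.074838-0.012780i  product +0.015266-0.030704i
Σ over m = -0.422775-0.000000i; ×(4π/13) → -0.408673-0.000000i. Real part: -0.408673

-0.408673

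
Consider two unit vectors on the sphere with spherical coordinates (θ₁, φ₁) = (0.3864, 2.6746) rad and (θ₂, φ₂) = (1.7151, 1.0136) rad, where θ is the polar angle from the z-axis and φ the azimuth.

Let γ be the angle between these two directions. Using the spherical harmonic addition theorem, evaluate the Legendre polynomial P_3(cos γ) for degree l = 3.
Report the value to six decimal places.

Term-by-term m-sum for l=3 (normalisation 4π/7 = 1.795196):
  [-3]  conj(Y_{3,-3})(Ω₁) = -0.00377 + 0.02201j ; Y_{3,-3}(Ω₂) = -0.40230 - 0.04069j ; Δ = 0.00241 - 0.00870j
  [-2]  conj(Y_{3,-2})(Ω₁) = 0.07994 - 0.10809j ; Y_{3,-2}(Ω₂) = 0.06343 + 0.12919j ; Δ = 0.01904 + 0.00347j
  [-1]  conj(Y_{3,-1})(Ω₁) = -0.35778 + 0.18039j ; Y_{3,-1}(Ω₂) = -0.15164 + 0.24338j ; Δ = 0.01035 - 0.11443j
  [+0]  conj(Y_{3,0})(Ω₁) = 0.44587 + 0.00000j ; Y_{3,0}(Ω₂) = 0.15544 + 0.00000j ; Δ = 0.06931 + 0.00000j
  [+1]  conj(Y_{3,1})(Ω₁) = 0.35778 + 0.18039j ; Y_{3,1}(Ω₂) = 0.15164 + 0.24338j ; Δ = 0.01035 + 0.11443j
  [+2]  conj(Y_{3,2})(Ω₁) = 0.07994 + 0.10809j ; Y_{3,2}(Ω₂) = 0.06343 - 0.12919j ; Δ = 0.01904 - 0.00347j
  [+3]  conj(Y_{3,3})(Ω₁) = 0.00377 + 0.02201j ; Y_{3,3}(Ω₂) = 0.40230 - 0.04069j ; Δ = 0.00241 + 0.00870j
Total Σ_m = 0.13291 - 0.00000j. Multiply by 1.795196: 0.23859 - 0.00000j. P_3(cos γ) = 0.238593

0.238593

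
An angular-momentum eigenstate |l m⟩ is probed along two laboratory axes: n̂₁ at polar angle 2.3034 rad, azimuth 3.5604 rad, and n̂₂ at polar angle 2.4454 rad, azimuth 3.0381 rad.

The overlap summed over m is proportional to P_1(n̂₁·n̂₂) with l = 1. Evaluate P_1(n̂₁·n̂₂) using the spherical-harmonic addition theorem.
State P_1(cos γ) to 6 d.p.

0.926370

Term-by-term m-sum for l=1 (normalisation 4π/3 = 4.188790):
  term(m=-1) = (0.049322, 0.028391)   from Y*(Ω₁)=(-0.234654, -0.104455), Y(Ω₂)=(-0.220380, -0.022890)
  term(m=+0) = (0.122510, 0.000000)   from Y*(Ω₁)=(-0.326781, -0.000000), Y(Ω₂)=(-0.374900, 0.000000)
  term(m=+1) = (0.049322, -0.028391)   from Y*(Ω₁)=(0.234654, -0.104455), Y(Ω₂)=(0.220380, -0.022890)
Total Σ_m = (0.221154, 0.000000). Multiply by 4.188790: (0.926370, 0.000000). P_1(cos γ) = 0.926370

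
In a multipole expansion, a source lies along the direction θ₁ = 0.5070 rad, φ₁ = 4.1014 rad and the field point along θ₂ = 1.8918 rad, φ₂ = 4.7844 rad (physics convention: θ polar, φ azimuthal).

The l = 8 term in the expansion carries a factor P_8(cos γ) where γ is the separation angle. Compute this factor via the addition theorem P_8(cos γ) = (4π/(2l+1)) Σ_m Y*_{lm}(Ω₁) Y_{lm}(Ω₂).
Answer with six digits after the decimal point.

0.210309

Expand P_8 via completeness: Σ_{m} conj(Y_{8,m}) at Ω₁ times Y_{8,m} at Ω₂ —
  [-8]  conj(Y_{8,-8})(Ω₁) = +0.000278+0.001568i ; Y_{8,-8}(Ω₂) = +0.284157-0.184586i ; Δ = +0.000368+0.000394i
  [-7]  conj(Y_{8,-7})(Ω₁) = -0.010399-0.004838i ; Y_{8,-7}(Ω₂) = +0.217674+0.394616i ; Δ = -0.000354-0.005157i
  [-6]  conj(Y_{8,-6})(Ω₁) = +0.044682-0.025841i ; Y_{8,-6}(Ω₂) = -0.123105+0.056767i ; Δ = -0.004034+0.005718i
  [-5]  conj(Y_{8,-5})(Ω₁) = -0.014052+0.161772i ; Y_{8,-5}(Ω₂) = +0.104790+0.278352i ; Δ = -0.046502+0.013041i
  [-4]  conj(Y_{8,-4})(Ω₁) = -0.275150-0.230646i ; Y_{8,-4}(Ω₂) = -0.248305+0.073569i ; Δ = +0.085290+0.037028i
  [-3]  conj(Y_{8,-3})(Ω₁) = +0.498795-0.133850i ; Y_{8,-3}(Ω₂) = +0.040289+0.183583i ; Δ = +0.044668+0.086178i
  [-2]  conj(Y_{8,-2})(Ω₁) = -0.117707+0.323646i ; Y_{8,-2}(Ω₂) = -0.290044+0.042064i ; Δ = +0.020526-0.098823i
  [-1]  conj(Y_{8,-1})(Ω₁) = +0.117624+0.167940i ; Y_{8,-1}(Ω₂) = +0.009779+0.135561i ; Δ = -0.021616+0.017587i
  [+0]  conj(Y_{8,0})(Ω₁) = -0.426578-0.000000i ; Y_{8,0}(Ω₂) = -0.299630+0.000000i ; Δ = +0.127816+0.000000i
  [+1]  conj(Y_{8,1})(Ω₁) = -0.117624+0.167940i ; Y_{8,1}(Ω₂) = -0.009779+0.135561i ; Δ = -0.021616-0.017587i
  [+2]  conj(Y_{8,2})(Ω₁) = -0.117707-0.323646i ; Y_{8,2}(Ω₂) = -0.290044-0.042064i ; Δ = +0.020526+0.098823i
  [+3]  conj(Y_{8,3})(Ω₁) = -0.498795-0.133850i ; Y_{8,3}(Ω₂) = -0.040289+0.183583i ; Δ = +0.044668-0.086178i
  [+4]  conj(Y_{8,4})(Ω₁) = -0.275150+0.230646i ; Y_{8,4}(Ω₂) = -0.248305-0.073569i ; Δ = +0.085290-0.037028i
  [+5]  conj(Y_{8,5})(Ω₁) = +0.014052+0.161772i ; Y_{8,5}(Ω₂) = -0.104790+0.278352i ; Δ = -0.046502-0.013041i
  [+6]  conj(Y_{8,6})(Ω₁) = +0.044682+0.025841i ; Y_{8,6}(Ω₂) = -0.123105-0.056767i ; Δ = -0.004034-0.005718i
  [+7]  conj(Y_{8,7})(Ω₁) = +0.010399-0.004838i ; Y_{8,7}(Ω₂) = -0.217674+0.394616i ; Δ = -0.000354+0.005157i
  [+8]  conj(Y_{8,8})(Ω₁) = +0.000278-0.001568i ; Y_{8,8}(Ω₂) = +0.284157+0.184586i ; Δ = +0.000368-0.000394i
Total Σ_m = +0.284509-0.000000i. Multiply by 0.739198: +0.210309-0.000000i. P_8(cos γ) = 0.210309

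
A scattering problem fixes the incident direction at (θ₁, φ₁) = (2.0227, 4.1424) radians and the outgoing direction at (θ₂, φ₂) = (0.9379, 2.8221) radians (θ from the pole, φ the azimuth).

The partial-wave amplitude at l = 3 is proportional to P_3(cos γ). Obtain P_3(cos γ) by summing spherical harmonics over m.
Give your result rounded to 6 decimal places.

0.116509

Expand P_3 via completeness: Σ_{m} conj(Y_{3,m}) at Ω₁ times Y_{3,m} at Ω₂ —
  m=-3: 0.30083 - 0.04214j × -0.12571 - 0.17898j = -0.04536 - 0.04855j  (running Σ = -0.04536 - 0.04855j)
  m=-2: 0.15083 - 0.32818j × 0.31547 + 0.23438j = 0.12450 - 0.06818j  (running Σ = 0.07914 - 0.11672j)
  m=-1: 0.00730 + 0.01140j × -0.18537 - 0.06132j = -0.00066 - 0.00256j  (running Σ = 0.07849 - 0.11928j)
  m=0: 0.33350 + 0.00000j × -0.27607 + 0.00000j = -0.09207 + 0.00000j  (running Σ = -0.01359 - 0.11928j)
  m=1: -0.00730 + 0.01140j × 0.18537 - 0.06132j = -0.00066 + 0.00256j  (running Σ = -0.01424 - 0.11672j)
  m=2: 0.15083 + 0.32818j × 0.31547 - 0.23438j = 0.12450 + 0.06818j  (running Σ = 0.11026 - 0.04855j)
  m=3: -0.30083 - 0.04214j × 0.12571 - 0.17898j = -0.04536 + 0.04855j  (running Σ = 0.06490 + 0.00000j)
Accumulated sum 0.06490 + 0.00000j; after 4π/(2l+1) scaling, 0.11651 + 0.00000j ⇒ P_3 = 0.116509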